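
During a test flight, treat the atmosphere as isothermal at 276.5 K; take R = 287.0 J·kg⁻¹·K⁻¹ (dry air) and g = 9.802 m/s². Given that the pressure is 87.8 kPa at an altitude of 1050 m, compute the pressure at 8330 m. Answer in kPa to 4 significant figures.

P ≈ 35.72 kPa

Scale height: H = RT/g = 287.0 × 276.5 / 9.802 = 8095.8 m.
Between two levels, P₂ = P₁ exp(−Δz/H) with Δz = z₂ − z₁.
Δz = 8330.0 − 1050.0 = 7280.0 m; Δz/H = 7280.0/8095.8 = 0.89923.
P₂ = 87.8 × exp(−0.89923) = 87.8 × 0.40688 = 35.724 kPa.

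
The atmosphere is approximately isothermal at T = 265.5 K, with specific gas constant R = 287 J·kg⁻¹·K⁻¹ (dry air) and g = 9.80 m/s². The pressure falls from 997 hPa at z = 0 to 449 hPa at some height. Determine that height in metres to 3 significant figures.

z ≈ 6200 m

Scale height: H = RT/g = 287 × 265.5 / 9.80 = 7775.4 m.
Invert the barometric formula: z = H ln(P₀/P).
P₀/P = 997/449 = 2.2205; ln(2.2205) = 0.79773.
z = 7775.4 × 0.79773 = 6202.7 m.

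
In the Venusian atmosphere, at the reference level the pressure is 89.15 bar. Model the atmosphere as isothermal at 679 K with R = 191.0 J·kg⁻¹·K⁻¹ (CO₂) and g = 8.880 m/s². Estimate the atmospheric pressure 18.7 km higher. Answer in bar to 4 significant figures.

Scale height: H = RT/g = 191.0 × 679 / 8.880 = 14605 m.
Barometric formula: P = P₀ exp(−z/H).
z/H = 18700/14605 = 1.2804; exp(−1.2804) = 0.27793.
P = 89.15 × 0.27793 = 24.777 bar.

P ≈ 24.78 bar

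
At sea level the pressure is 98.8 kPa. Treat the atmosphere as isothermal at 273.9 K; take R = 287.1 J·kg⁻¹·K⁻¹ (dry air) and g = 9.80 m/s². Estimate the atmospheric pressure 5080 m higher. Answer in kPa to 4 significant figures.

Scale height: H = RT/g = 287.1 × 273.9 / 9.80 = 8024.2 m.
Barometric formula: P = P₀ exp(−z/H).
z/H = 5080.0/8024.2 = 0.63308; exp(−0.63308) = 0.53095.
P = 98.8 × 0.53095 = 52.458 kPa.

P ≈ 52.46 kPa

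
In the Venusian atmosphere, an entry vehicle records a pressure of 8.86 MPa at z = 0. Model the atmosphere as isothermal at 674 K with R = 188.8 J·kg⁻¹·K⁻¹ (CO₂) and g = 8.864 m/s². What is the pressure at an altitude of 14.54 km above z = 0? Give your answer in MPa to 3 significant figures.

P ≈ 3.22 MPa

Scale height: H = RT/g = 188.8 × 674 / 8.864 = 14356 m.
Barometric formula: P = P₀ exp(−z/H).
z/H = 14540/14356 = 1.0128; exp(−1.0128) = 0.36320.
P = 8.86 × 0.36320 = 3.2180 MPa.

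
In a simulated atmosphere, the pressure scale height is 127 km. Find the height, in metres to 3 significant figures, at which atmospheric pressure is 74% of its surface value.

Set P/P₀ = exp(−z/H) = 0.74, so z = −H ln(0.74).
−ln(0.74) = 0.30111; z = 127000 × 0.30111 = 38241 m.

z ≈ 38200 m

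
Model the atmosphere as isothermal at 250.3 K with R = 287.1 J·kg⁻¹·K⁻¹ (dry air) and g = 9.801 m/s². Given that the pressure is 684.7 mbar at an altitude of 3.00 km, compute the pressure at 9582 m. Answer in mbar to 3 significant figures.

Scale height: H = RT/g = 287.1 × 250.3 / 9.801 = 7332.0 m.
Between two levels, P₂ = P₁ exp(−Δz/H) with Δz = z₂ − z₁.
Δz = 9582.0 − 3000.0 = 6582.0 m; Δz/H = 6582.0/7332.0 = 0.89771.
P₂ = 684.7 × exp(−0.89771) = 684.7 × 0.40750 = 279.02 mbar.

P ≈ 279 mbar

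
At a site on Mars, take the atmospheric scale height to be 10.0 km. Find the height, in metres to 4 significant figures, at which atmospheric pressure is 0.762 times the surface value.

z ≈ 2718 m

Set P/P₀ = exp(−z/H) = 0.762, so z = −H ln(0.762).
−ln(0.762) = 0.27181; z = 10000 × 0.27181 = 2718.1 m.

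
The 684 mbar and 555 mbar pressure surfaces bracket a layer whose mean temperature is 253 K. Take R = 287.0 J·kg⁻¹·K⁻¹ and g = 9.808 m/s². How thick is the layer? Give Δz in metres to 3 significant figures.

Hypsometric equation: Δz = (R T̄/g) ln(P₁/P₂).
R T̄/g = 287.0 × 253 / 9.808 = 7403.2 m.
ln(684/555) = ln(1.2324) = 0.20896.
Δz = 7403.2 × 0.20896 = 1547.0 m.

Δz ≈ 1550 m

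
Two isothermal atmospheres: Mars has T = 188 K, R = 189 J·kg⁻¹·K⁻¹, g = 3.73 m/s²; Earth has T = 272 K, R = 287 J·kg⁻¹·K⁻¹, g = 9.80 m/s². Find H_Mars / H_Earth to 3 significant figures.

H_Mars/H_Earth ≈ 1.20

H = RT/g for each body.
H_Mars = 189 × 188 / 3.73 = 9526.0 m.
H_Earth = 287 × 272 / 9.80 = 7965.7 m.
H_Mars/H_Earth = 9526.0/7965.7 = 1.1959.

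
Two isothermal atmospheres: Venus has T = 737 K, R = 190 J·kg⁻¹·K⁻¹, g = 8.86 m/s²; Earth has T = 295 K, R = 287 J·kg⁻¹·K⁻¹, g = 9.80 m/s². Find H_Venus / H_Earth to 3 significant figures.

H = RT/g for each body.
H_Venus = 190 × 737 / 8.86 = 15805 m.
H_Earth = 287 × 295 / 9.80 = 8639.3 m.
H_Venus/H_Earth = 15805/8639.3 = 1.8294.

H_Venus/H_Earth ≈ 1.83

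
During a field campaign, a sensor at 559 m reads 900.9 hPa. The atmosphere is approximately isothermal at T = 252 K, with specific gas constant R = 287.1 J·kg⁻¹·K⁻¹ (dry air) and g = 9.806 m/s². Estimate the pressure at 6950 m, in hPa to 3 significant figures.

Scale height: H = RT/g = 287.1 × 252 / 9.806 = 7378.1 m.
Between two levels, P₂ = P₁ exp(−Δz/H) with Δz = z₂ − z₁.
Δz = 6950.0 − 559.00 = 6391.0 m; Δz/H = 6391.0/7378.1 = 0.86621.
P₂ = 900.9 × exp(−0.86621) = 900.9 × 0.42054 = 378.86 hPa.

P ≈ 379 hPa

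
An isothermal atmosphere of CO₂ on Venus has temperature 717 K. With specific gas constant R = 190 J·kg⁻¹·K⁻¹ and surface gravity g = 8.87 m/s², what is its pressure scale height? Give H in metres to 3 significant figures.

The scale height of an isothermal atmosphere is H = RT/g.
H = 190 × 717 / 8.87 = 136230/8.87 = 15359 m.

H ≈ 15400 m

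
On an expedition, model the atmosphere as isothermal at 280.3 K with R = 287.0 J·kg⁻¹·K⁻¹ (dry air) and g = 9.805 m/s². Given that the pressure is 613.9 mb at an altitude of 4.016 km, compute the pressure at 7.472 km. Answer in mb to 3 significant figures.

P ≈ 403 mb

Scale height: H = RT/g = 287.0 × 280.3 / 9.805 = 8204.6 m.
Between two levels, P₂ = P₁ exp(−Δz/H) with Δz = z₂ − z₁.
Δz = 7472.0 − 4016.0 = 3456.0 m; Δz/H = 3456.0/8204.6 = 0.42123.
P₂ = 613.9 × exp(−0.42123) = 613.9 × 0.65624 = 402.87 mb.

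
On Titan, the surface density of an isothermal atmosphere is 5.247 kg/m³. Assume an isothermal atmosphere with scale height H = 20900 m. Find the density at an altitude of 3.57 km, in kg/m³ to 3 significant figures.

In an isothermal atmosphere, density decays like pressure: ρ = ρ₀ exp(−z/H).
z/H = 3570.0/20900 = 0.17081; exp(−0.17081) = 0.84298.
ρ = 5.247 × 0.84298 = 4.4231 kg/m³.

ρ ≈ 4.42 kg/m³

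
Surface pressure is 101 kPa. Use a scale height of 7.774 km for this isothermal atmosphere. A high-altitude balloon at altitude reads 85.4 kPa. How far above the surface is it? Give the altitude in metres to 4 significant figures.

Invert the barometric formula: z = H ln(P₀/P).
P₀/P = 101/85.4 = 1.1827; ln(1.1827) = 0.16780.
z = 7774.0 × 0.16780 = 1304.5 m.

z ≈ 1304 m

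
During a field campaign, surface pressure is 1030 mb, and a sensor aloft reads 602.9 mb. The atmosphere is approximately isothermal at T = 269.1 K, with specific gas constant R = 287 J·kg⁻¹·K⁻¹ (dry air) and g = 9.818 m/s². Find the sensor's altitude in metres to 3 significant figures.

z ≈ 4210 m

Scale height: H = RT/g = 287 × 269.1 / 9.818 = 7866.3 m.
Invert the barometric formula: z = H ln(P₀/P).
P₀/P = 1030/602.9 = 1.7084; ln(1.7084) = 0.53556.
z = 7866.3 × 0.53556 = 4212.9 m.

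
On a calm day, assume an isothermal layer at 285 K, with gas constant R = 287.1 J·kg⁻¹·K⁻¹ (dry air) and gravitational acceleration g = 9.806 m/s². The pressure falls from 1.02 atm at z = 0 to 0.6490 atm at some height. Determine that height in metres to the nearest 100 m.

Scale height: H = RT/g = 287.1 × 285 / 9.806 = 8344.2 m.
Invert the barometric formula: z = H ln(P₀/P).
P₀/P = 1.02/0.6490 = 1.5716; ln(1.5716) = 0.45209.
z = 8344.2 × 0.45209 = 3772.3 m.

z ≈ 3800 m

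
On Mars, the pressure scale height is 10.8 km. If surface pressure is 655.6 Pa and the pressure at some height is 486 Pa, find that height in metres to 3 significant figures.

z ≈ 3230 m

Invert the barometric formula: z = H ln(P₀/P).
P₀/P = 655.6/486 = 1.3490; ln(1.3490) = 0.29936.
z = 10800 × 0.29936 = 3233.1 m.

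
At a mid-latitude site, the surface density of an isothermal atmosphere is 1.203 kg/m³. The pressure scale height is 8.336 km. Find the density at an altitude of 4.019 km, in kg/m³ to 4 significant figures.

ρ ≈ 0.7428 kg/m³

In an isothermal atmosphere, density decays like pressure: ρ = ρ₀ exp(−z/H).
z/H = 4019.0/8336.0 = 0.48213; exp(−0.48213) = 0.61747.
ρ = 1.203 × 0.61747 = 0.74282 kg/m³.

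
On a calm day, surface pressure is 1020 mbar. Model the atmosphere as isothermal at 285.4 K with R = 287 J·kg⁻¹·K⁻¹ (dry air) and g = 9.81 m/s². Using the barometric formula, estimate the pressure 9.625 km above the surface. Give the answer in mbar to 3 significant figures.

P ≈ 322 mbar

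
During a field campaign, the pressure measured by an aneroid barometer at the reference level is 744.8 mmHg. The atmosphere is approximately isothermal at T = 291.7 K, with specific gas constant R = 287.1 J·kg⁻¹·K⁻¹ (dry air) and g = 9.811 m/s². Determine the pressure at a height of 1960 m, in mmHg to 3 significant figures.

Scale height: H = RT/g = 287.1 × 291.7 / 9.811 = 8536.0 m.
Barometric formula: P = P₀ exp(−z/H).
z/H = 1960.0/8536.0 = 0.22962; exp(−0.22962) = 0.79484.
P = 744.8 × 0.79484 = 592.00 mmHg.

P ≈ 592 mmHg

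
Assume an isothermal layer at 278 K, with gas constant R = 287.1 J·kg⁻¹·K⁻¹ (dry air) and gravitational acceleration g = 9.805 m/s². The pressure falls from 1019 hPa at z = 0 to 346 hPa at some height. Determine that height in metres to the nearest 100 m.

Scale height: H = RT/g = 287.1 × 278 / 9.805 = 8140.1 m.
Invert the barometric formula: z = H ln(P₀/P).
P₀/P = 1019/346 = 2.9451; ln(2.9451) = 1.0801.
z = 8140.1 × 1.0801 = 8792.1 m.

z ≈ 8800 m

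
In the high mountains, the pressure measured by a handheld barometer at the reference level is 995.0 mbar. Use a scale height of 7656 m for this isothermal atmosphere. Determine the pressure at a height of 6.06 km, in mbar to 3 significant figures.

P ≈ 451 mbar

Barometric formula: P = P₀ exp(−z/H).
z/H = 6060.0/7656.0 = 0.79154; exp(−0.79154) = 0.45315.
P = 995.0 × 0.45315 = 450.88 mbar.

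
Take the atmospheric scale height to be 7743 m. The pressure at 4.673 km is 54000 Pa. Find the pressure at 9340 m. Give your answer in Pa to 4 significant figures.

P ≈ 29550 Pa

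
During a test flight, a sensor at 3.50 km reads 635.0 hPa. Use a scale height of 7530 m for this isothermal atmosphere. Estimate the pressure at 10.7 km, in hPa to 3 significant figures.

P ≈ 244 hPa

Between two levels, P₂ = P₁ exp(−Δz/H) with Δz = z₂ − z₁.
Δz = 10700 − 3500.0 = 7200.0 m; Δz/H = 7200.0/7530.0 = 0.95618.
P₂ = 635.0 × exp(−0.95618) = 635.0 × 0.38436 = 244.07 hPa.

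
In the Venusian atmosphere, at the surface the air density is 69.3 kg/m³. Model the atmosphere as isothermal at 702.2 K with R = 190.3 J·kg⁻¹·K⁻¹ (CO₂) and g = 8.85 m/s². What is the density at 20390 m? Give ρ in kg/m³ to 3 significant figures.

Scale height: H = RT/g = 190.3 × 702.2 / 8.85 = 15099 m.
In an isothermal atmosphere, density decays like pressure: ρ = ρ₀ exp(−z/H).
z/H = 20390/15099 = 1.3504; exp(−1.3504) = 0.25914.
ρ = 69.3 × 0.25914 = 17.958 kg/m³.

ρ ≈ 18.0 kg/m³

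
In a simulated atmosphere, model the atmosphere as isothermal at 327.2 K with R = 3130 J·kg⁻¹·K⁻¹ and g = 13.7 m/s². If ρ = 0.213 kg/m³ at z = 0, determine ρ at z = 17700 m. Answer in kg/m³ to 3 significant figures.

ρ ≈ 0.168 kg/m³

Scale height: H = RT/g = 3130 × 327.2 / 13.7 = 74754 m.
In an isothermal atmosphere, density decays like pressure: ρ = ρ₀ exp(−z/H).
z/H = 17700/74754 = 0.23678; exp(−0.23678) = 0.78916.
ρ = 0.213 × 0.78916 = 0.16809 kg/m³.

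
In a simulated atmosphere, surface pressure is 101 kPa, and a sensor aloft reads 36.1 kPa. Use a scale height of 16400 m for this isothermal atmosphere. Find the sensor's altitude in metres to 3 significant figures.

z ≈ 16900 m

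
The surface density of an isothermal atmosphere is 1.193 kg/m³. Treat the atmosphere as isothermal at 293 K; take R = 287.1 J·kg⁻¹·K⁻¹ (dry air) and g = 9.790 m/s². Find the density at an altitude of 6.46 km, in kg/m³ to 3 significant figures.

Scale height: H = RT/g = 287.1 × 293 / 9.790 = 8592.5 m.
In an isothermal atmosphere, density decays like pressure: ρ = ρ₀ exp(−z/H).
z/H = 6460.0/8592.5 = 0.75182; exp(−0.75182) = 0.47151.
ρ = 1.193 × 0.47151 = 0.56251 kg/m³.

ρ ≈ 0.563 kg/m³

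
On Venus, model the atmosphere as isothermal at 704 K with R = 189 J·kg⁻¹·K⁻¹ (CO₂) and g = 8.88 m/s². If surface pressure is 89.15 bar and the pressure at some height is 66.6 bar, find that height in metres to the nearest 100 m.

z ≈ 4400 m

Scale height: H = RT/g = 189 × 704 / 8.88 = 14984 m.
Invert the barometric formula: z = H ln(P₀/P).
P₀/P = 89.15/66.6 = 1.3386; ln(1.3386) = 0.29162.
z = 14984 × 0.29162 = 4369.6 m.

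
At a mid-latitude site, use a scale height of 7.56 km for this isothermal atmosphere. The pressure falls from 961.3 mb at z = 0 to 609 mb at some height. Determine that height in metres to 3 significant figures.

z ≈ 3450 m

Invert the barometric formula: z = H ln(P₀/P).
P₀/P = 961.3/609 = 1.5785; ln(1.5785) = 0.45648.
z = 7560.0 × 0.45648 = 3451.0 m.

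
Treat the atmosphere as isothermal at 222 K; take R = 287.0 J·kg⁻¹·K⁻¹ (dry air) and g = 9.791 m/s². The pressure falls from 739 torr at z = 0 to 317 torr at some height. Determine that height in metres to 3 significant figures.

Scale height: H = RT/g = 287.0 × 222 / 9.791 = 6507.4 m.
Invert the barometric formula: z = H ln(P₀/P).
P₀/P = 739/317 = 2.3312; ln(2.3312) = 0.84638.
z = 6507.4 × 0.84638 = 5507.7 m.

z ≈ 5510 m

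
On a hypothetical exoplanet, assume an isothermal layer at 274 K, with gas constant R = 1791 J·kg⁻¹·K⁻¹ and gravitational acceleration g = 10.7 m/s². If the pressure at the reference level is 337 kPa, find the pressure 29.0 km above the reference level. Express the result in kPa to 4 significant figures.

P ≈ 179.1 kPa

Scale height: H = RT/g = 1791 × 274 / 10.7 = 45863 m.
Barometric formula: P = P₀ exp(−z/H).
z/H = 29000/45863 = 0.63232; exp(−0.63232) = 0.53136.
P = 337 × 0.53136 = 179.07 kPa.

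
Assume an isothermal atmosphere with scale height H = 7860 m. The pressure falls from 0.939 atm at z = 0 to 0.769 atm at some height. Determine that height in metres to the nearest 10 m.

Invert the barometric formula: z = H ln(P₀/P).
P₀/P = 0.939/0.769 = 1.2211; ln(1.2211) = 0.19975.
z = 7860.0 × 0.19975 = 1570.0 m.

z ≈ 1570 m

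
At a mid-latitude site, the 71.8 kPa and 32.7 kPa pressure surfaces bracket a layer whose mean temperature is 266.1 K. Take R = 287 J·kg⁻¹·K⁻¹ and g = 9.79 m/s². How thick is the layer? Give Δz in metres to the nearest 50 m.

Hypsometric equation: Δz = (R T̄/g) ln(P₁/P₂).
R T̄/g = 287 × 266.1 / 9.79 = 7800.9 m.
ln(71.8/32.7) = ln(2.1957) = 0.78650.
Δz = 7800.9 × 0.78650 = 6135.4 m.

Δz ≈ 6150 m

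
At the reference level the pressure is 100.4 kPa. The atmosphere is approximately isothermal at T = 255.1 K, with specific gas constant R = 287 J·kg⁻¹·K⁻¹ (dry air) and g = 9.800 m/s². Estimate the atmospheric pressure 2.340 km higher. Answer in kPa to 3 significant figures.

Scale height: H = RT/g = 287 × 255.1 / 9.800 = 7470.8 m.
Barometric formula: P = P₀ exp(−z/H).
z/H = 2340.0/7470.8 = 0.31322; exp(−0.31322) = 0.73109.
P = 100.4 × 0.73109 = 73.401 kPa.

P ≈ 73.4 kPa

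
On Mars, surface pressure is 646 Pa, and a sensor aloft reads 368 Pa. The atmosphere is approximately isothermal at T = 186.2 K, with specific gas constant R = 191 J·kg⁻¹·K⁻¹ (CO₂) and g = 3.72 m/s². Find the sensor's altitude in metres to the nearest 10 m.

z ≈ 5380 m

Scale height: H = RT/g = 191 × 186.2 / 3.72 = 9560.3 m.
Invert the barometric formula: z = H ln(P₀/P).
P₀/P = 646/368 = 1.7554; ln(1.7554) = 0.56270.
z = 9560.3 × 0.56270 = 5379.6 m.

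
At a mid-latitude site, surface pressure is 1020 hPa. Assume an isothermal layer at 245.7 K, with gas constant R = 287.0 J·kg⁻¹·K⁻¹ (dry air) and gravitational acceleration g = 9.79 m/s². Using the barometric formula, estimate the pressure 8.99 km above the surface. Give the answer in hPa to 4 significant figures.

Scale height: H = RT/g = 287.0 × 245.7 / 9.79 = 7202.8 m.
Barometric formula: P = P₀ exp(−z/H).
z/H = 8990.0/7202.8 = 1.2481; exp(−1.2481) = 0.28705.
P = 1020 × 0.28705 = 292.79 hPa.

P ≈ 292.8 hPa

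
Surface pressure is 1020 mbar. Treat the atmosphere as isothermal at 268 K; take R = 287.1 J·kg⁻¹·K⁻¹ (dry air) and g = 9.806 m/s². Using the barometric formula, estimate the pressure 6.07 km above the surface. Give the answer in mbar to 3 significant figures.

Scale height: H = RT/g = 287.1 × 268 / 9.806 = 7846.5 m.
Barometric formula: P = P₀ exp(−z/H).
z/H = 6070.0/7846.5 = 0.77359; exp(−0.77359) = 0.46135.
P = 1020 × 0.46135 = 470.58 mbar.

P ≈ 471 mbar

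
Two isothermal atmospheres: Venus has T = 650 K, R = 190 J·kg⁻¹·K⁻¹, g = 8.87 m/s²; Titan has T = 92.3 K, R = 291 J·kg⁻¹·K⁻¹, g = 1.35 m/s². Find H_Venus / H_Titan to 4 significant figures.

H_Venus/H_Titan ≈ 0.6998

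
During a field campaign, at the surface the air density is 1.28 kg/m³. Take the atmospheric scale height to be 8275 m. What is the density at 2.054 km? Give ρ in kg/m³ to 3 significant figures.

In an isothermal atmosphere, density decays like pressure: ρ = ρ₀ exp(−z/H).
z/H = 2054.0/8275.0 = 0.24822; exp(−0.24822) = 0.78019.
ρ = 1.28 × 0.78019 = 0.99864 kg/m³.

ρ ≈ 0.999 kg/m³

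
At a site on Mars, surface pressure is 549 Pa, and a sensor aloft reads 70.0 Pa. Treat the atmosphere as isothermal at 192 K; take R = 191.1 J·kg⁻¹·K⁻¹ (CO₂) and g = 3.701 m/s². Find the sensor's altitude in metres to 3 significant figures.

z ≈ 20400 m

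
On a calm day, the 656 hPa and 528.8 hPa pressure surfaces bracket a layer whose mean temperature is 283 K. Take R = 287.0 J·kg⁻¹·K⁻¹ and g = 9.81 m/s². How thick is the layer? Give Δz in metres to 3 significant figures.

Δz ≈ 1780 m

Hypsometric equation: Δz = (R T̄/g) ln(P₁/P₂).
R T̄/g = 287.0 × 283 / 9.81 = 8279.4 m.
ln(656/528.8) = ln(1.2405) = 0.21551.
Δz = 8279.4 × 0.21551 = 1784.3 m.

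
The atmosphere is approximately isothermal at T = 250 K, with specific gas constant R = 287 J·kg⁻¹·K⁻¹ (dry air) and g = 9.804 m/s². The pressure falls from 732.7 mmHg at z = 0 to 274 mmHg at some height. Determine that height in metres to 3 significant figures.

z ≈ 7200 m

Scale height: H = RT/g = 287 × 250 / 9.804 = 7318.4 m.
Invert the barometric formula: z = H ln(P₀/P).
P₀/P = 732.7/274 = 2.6741; ln(2.6741) = 0.98361.
z = 7318.4 × 0.98361 = 7198.5 m.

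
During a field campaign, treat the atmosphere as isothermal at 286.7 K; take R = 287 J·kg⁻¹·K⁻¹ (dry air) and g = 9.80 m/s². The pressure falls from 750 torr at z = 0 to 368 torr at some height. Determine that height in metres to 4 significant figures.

z ≈ 5978 m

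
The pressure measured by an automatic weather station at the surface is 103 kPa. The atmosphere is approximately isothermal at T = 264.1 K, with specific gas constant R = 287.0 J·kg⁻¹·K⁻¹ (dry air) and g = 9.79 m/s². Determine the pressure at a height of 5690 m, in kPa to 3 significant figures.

Scale height: H = RT/g = 287.0 × 264.1 / 9.79 = 7742.3 m.
Barometric formula: P = P₀ exp(−z/H).
z/H = 5690.0/7742.3 = 0.73492; exp(−0.73492) = 0.47954.
P = 103 × 0.47954 = 49.393 kPa.

P ≈ 49.4 kPa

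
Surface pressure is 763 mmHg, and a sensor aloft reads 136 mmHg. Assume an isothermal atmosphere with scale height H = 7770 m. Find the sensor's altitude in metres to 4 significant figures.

z ≈ 13400 m

Invert the barometric formula: z = H ln(P₀/P).
P₀/P = 763/136 = 5.6103; ln(5.6103) = 1.7246.
z = 7770.0 × 1.7246 = 13400 m.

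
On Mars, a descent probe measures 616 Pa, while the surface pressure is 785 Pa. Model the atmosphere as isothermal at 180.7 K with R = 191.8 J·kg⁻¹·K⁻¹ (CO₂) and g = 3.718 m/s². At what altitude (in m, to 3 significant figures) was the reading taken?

Scale height: H = RT/g = 191.8 × 180.7 / 3.718 = 9321.7 m.
Invert the barometric formula: z = H ln(P₀/P).
P₀/P = 785/616 = 1.2744; ln(1.2744) = 0.24248.
z = 9321.7 × 0.24248 = 2260.3 m.

z ≈ 2260 m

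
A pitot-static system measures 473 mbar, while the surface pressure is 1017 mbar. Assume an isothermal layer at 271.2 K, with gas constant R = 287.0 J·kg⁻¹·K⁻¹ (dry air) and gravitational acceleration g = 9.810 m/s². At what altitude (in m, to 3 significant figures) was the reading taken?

z ≈ 6070 m

Scale height: H = RT/g = 287.0 × 271.2 / 9.810 = 7934.2 m.
Invert the barometric formula: z = H ln(P₀/P).
P₀/P = 1017/473 = 2.1501; ln(2.1501) = 0.76551.
z = 7934.2 × 0.76551 = 6073.7 m.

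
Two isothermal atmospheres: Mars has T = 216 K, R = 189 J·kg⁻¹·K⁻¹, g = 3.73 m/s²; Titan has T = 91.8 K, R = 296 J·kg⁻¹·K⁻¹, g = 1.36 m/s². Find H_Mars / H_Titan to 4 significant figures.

H = RT/g for each body.
H_Mars = 189 × 216 / 3.73 = 10945 m.
H_Titan = 296 × 91.8 / 1.36 = 19980 m.
H_Mars/H_Titan = 10945/19980 = 0.54780.

H_Mars/H_Titan ≈ 0.5478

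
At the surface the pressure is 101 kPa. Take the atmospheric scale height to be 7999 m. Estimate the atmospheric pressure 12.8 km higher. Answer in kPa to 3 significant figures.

Barometric formula: P = P₀ exp(−z/H).
z/H = 12800/7999.0 = 1.6002; exp(−1.6002) = 0.20186.
P = 101 × 0.20186 = 20.388 kPa.

P ≈ 20.4 kPa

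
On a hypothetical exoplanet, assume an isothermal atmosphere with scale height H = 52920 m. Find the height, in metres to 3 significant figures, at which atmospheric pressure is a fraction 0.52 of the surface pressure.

z ≈ 34600 m

Set P/P₀ = exp(−z/H) = 0.52, so z = −H ln(0.52).
−ln(0.52) = 0.65393; z = 52920 × 0.65393 = 34606 m.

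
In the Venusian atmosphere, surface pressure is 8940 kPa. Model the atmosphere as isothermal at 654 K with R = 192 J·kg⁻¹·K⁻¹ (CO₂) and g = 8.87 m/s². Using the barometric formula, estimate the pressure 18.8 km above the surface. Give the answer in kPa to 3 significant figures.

P ≈ 2370 kPa

Scale height: H = RT/g = 192 × 654 / 8.87 = 14156 m.
Barometric formula: P = P₀ exp(−z/H).
z/H = 18800/14156 = 1.3281; exp(−1.3281) = 0.26498.
P = 8940 × 0.26498 = 2368.9 kPa.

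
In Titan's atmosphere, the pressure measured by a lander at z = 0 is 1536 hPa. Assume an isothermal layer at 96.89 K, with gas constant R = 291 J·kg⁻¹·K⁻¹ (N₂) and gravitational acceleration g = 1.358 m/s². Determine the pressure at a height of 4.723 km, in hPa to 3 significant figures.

P ≈ 1220 hPa

Scale height: H = RT/g = 291 × 96.89 / 1.358 = 20762 m.
Barometric formula: P = P₀ exp(−z/H).
z/H = 4723.0/20762 = 0.22748; exp(−0.22748) = 0.79654.
P = 1536 × 0.79654 = 1223.5 hPa.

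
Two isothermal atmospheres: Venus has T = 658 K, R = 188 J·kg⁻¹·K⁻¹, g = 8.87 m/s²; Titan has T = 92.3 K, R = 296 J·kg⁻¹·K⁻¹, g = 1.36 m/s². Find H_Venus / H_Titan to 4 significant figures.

H_Venus/H_Titan ≈ 0.6942

H = RT/g for each body.
H_Venus = 188 × 658 / 8.87 = 13946 m.
H_Titan = 296 × 92.3 / 1.36 = 20089 m.
H_Venus/H_Titan = 13946/20089 = 0.69421.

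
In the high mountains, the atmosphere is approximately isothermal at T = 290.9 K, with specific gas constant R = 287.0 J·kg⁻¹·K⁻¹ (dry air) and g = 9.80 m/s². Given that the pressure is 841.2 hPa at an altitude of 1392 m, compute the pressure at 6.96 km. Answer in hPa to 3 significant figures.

Scale height: H = RT/g = 287.0 × 290.9 / 9.80 = 8519.2 m.
Between two levels, P₂ = P₁ exp(−Δz/H) with Δz = z₂ − z₁.
Δz = 6960.0 − 1392.0 = 5568.0 m; Δz/H = 5568.0/8519.2 = 0.65358.
P₂ = 841.2 × exp(−0.65358) = 841.2 × 0.52018 = 437.58 hPa.

P ≈ 438 hPa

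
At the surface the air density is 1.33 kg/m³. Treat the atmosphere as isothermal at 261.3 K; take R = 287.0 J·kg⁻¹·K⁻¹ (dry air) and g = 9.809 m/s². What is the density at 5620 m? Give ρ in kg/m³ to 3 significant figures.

Scale height: H = RT/g = 287.0 × 261.3 / 9.809 = 7645.3 m.
In an isothermal atmosphere, density decays like pressure: ρ = ρ₀ exp(−z/H).
z/H = 5620.0/7645.3 = 0.73509; exp(−0.73509) = 0.47946.
ρ = 1.33 × 0.47946 = 0.63768 kg/m³.

ρ ≈ 0.638 kg/m³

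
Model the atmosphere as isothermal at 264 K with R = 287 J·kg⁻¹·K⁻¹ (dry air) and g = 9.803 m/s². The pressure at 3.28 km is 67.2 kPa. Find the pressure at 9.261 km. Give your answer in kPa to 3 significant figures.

P ≈ 31.0 kPa

Scale height: H = RT/g = 287 × 264 / 9.803 = 7729.1 m.
Between two levels, P₂ = P₁ exp(−Δz/H) with Δz = z₂ − z₁.
Δz = 9261.0 − 3280.0 = 5981.0 m; Δz/H = 5981.0/7729.1 = 0.77383.
P₂ = 67.2 × exp(−0.77383) = 67.2 × 0.46124 = 30.995 kPa.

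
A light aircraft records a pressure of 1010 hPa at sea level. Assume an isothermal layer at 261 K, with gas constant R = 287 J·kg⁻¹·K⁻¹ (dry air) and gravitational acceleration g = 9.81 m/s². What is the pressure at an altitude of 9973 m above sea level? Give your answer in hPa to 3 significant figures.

Scale height: H = RT/g = 287 × 261 / 9.81 = 7635.8 m.
Barometric formula: P = P₀ exp(−z/H).
z/H = 9973.0/7635.8 = 1.3061; exp(−1.3061) = 0.27087.
P = 1010 × 0.27087 = 273.58 hPa.

P ≈ 274 hPa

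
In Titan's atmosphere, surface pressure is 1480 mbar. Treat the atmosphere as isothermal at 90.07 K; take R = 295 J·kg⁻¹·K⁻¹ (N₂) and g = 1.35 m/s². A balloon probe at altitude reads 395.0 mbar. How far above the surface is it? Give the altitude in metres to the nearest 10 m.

z ≈ 26000 m

Scale height: H = RT/g = 295 × 90.07 / 1.35 = 19682 m.
Invert the barometric formula: z = H ln(P₀/P).
P₀/P = 1480/395.0 = 3.7468; ln(3.7468) = 1.3209.
z = 19682 × 1.3209 = 25998 m.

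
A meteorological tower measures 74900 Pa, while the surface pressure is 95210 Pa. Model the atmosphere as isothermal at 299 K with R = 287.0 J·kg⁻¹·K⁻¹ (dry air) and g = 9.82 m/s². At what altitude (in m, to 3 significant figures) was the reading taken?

z ≈ 2100 m

Scale height: H = RT/g = 287.0 × 299 / 9.82 = 8738.6 m.
Invert the barometric formula: z = H ln(P₀/P).
P₀/P = 95210/74900 = 1.2712; ln(1.2712) = 0.23996.
z = 8738.6 × 0.23996 = 2096.9 m.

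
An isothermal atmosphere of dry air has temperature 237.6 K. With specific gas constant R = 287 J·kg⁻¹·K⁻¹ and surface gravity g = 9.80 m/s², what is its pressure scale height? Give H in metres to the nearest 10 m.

H ≈ 6960 m

The scale height of an isothermal atmosphere is H = RT/g.
H = 287 × 237.6 / 9.80 = 68191/9.80 = 6958.3 m.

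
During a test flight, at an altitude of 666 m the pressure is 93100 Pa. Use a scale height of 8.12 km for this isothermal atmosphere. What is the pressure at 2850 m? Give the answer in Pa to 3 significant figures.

P ≈ 71100 Pa

Between two levels, P₂ = P₁ exp(−Δz/H) with Δz = z₂ − z₁.
Δz = 2850.0 − 666.00 = 2184.0 m; Δz/H = 2184.0/8120.0 = 0.26897.
P₂ = 93100 × exp(−0.26897) = 93100 × 0.76417 = 71144 Pa.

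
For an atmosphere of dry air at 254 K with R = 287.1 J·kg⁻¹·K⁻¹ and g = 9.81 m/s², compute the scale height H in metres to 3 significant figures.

The scale height of an isothermal atmosphere is H = RT/g.
H = 287.1 × 254 / 9.81 = 72923/9.81 = 7433.5 m.

H ≈ 7430 m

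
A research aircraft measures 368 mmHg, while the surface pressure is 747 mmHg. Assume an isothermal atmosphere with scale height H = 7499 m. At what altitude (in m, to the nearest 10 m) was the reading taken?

z ≈ 5310 m

Invert the barometric formula: z = H ln(P₀/P).
P₀/P = 747/368 = 2.0299; ln(2.0299) = 0.70799.
z = 7499.0 × 0.70799 = 5309.2 m.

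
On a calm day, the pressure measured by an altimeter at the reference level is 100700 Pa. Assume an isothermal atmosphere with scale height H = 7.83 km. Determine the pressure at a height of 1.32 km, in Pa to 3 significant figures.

P ≈ 85100 Pa

Barometric formula: P = P₀ exp(−z/H).
z/H = 1320.0/7830.0 = 0.16858; exp(−0.16858) = 0.84486.
P = 100700 × 0.84486 = 85077 Pa.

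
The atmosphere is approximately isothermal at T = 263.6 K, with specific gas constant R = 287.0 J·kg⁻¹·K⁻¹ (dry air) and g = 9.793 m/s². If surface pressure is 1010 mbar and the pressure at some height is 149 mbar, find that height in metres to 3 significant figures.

z ≈ 14800 m

Scale height: H = RT/g = 287.0 × 263.6 / 9.793 = 7725.2 m.
Invert the barometric formula: z = H ln(P₀/P).
P₀/P = 1010/149 = 6.7785; ln(6.7785) = 1.9138.
z = 7725.2 × 1.9138 = 14784 m.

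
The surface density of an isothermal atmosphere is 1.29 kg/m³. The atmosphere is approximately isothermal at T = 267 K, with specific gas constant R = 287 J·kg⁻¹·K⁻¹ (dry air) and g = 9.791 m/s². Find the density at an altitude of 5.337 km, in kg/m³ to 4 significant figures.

ρ ≈ 0.6523 kg/m³

Scale height: H = RT/g = 287 × 267 / 9.791 = 7826.5 m.
In an isothermal atmosphere, density decays like pressure: ρ = ρ₀ exp(−z/H).
z/H = 5337.0/7826.5 = 0.68191; exp(−0.68191) = 0.50565.
ρ = 1.29 × 0.50565 = 0.65229 kg/m³.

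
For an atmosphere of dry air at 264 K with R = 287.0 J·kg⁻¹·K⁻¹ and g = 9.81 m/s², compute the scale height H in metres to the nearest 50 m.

The scale height of an isothermal atmosphere is H = RT/g.
H = 287.0 × 264 / 9.81 = 75768/9.81 = 7723.5 m.

H ≈ 7700 m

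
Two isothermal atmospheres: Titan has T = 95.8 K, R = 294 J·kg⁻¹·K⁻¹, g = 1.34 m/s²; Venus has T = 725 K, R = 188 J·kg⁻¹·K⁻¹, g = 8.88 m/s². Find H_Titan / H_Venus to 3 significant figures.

H_Titan/H_Venus ≈ 1.37

H = RT/g for each body.
H_Titan = 294 × 95.8 / 1.34 = 21019 m.
H_Venus = 188 × 725 / 8.88 = 15349 m.
H_Titan/H_Venus = 21019/15349 = 1.3694.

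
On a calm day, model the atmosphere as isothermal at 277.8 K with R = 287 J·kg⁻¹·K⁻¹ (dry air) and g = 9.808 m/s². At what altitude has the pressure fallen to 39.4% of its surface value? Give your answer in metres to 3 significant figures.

z ≈ 7570 m

Scale height: H = RT/g = 287 × 277.8 / 9.808 = 8128.9 m.
Set P/P₀ = exp(−z/H) = 0.394, so z = −H ln(0.394).
−ln(0.394) = 0.93140; z = 8128.9 × 0.93140 = 7571.3 m.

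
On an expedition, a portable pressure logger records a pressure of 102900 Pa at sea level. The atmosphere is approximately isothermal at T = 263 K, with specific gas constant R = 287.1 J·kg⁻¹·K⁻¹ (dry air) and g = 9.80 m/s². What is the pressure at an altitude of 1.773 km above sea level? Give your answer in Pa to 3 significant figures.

Scale height: H = RT/g = 287.1 × 263 / 9.80 = 7704.8 m.
Barometric formula: P = P₀ exp(−z/H).
z/H = 1773.0/7704.8 = 0.23012; exp(−0.23012) = 0.79444.
P = 102900 × 0.79444 = 81748 Pa.

P ≈ 81700 Pa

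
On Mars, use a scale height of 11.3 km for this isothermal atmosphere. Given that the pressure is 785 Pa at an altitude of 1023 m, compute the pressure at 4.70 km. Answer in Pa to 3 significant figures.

P ≈ 567 Pa

Between two levels, P₂ = P₁ exp(−Δz/H) with Δz = z₂ − z₁.
Δz = 4700.0 − 1023.0 = 3677.0 m; Δz/H = 3677.0/11300 = 0.32540.
P₂ = 785 × exp(−0.32540) = 785 × 0.72224 = 566.96 Pa.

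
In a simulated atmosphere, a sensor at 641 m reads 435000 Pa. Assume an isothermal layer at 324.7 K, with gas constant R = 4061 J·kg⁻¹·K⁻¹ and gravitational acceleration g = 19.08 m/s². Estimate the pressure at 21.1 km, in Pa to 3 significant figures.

Scale height: H = RT/g = 4061 × 324.7 / 19.08 = 69109 m.
Between two levels, P₂ = P₁ exp(−Δz/H) with Δz = z₂ − z₁.
Δz = 21100 − 641.00 = 20459 m; Δz/H = 20459/69109 = 0.29604.
P₂ = 435000 × exp(−0.29604) = 435000 × 0.74376 = 323540 Pa.

P ≈ 324000 Pa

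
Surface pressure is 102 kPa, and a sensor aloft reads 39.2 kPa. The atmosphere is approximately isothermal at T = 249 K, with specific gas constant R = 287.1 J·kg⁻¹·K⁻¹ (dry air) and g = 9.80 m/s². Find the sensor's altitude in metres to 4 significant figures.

Scale height: H = RT/g = 287.1 × 249 / 9.80 = 7294.7 m.
Invert the barometric formula: z = H ln(P₀/P).
P₀/P = 102/39.2 = 2.6020; ln(2.6020) = 0.95628.
z = 7294.7 × 0.95628 = 6975.8 m.

z ≈ 6976 m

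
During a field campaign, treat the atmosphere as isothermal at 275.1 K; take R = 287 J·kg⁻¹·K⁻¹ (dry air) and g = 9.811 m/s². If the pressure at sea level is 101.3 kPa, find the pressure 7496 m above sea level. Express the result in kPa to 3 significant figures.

P ≈ 39.9 kPa

Scale height: H = RT/g = 287 × 275.1 / 9.811 = 8047.5 m.
Barometric formula: P = P₀ exp(−z/H).
z/H = 7496.0/8047.5 = 0.93147; exp(−0.93147) = 0.39397.
P = 101.3 × 0.39397 = 39.909 kPa.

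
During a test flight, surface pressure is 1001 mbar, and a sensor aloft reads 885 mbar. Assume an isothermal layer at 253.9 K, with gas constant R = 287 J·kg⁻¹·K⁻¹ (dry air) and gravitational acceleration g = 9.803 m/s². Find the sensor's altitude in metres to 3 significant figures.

Scale height: H = RT/g = 287 × 253.9 / 9.803 = 7433.4 m.
Invert the barometric formula: z = H ln(P₀/P).
P₀/P = 1001/885 = 1.1311; ln(1.1311) = 0.12319.
z = 7433.4 × 0.12319 = 915.72 m.

z ≈ 916 m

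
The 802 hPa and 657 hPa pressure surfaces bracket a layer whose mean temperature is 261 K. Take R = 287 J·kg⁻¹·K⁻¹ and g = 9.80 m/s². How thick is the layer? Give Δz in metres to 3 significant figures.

Δz ≈ 1520 m

Hypsometric equation: Δz = (R T̄/g) ln(P₁/P₂).
R T̄/g = 287 × 261 / 9.80 = 7643.6 m.
ln(802/657) = ln(1.2207) = 0.19942.
Δz = 7643.6 × 0.19942 = 1524.3 m.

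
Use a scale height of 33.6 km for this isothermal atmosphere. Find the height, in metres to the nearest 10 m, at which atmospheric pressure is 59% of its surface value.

z ≈ 17730 m

Set P/P₀ = exp(−z/H) = 0.59, so z = −H ln(0.59).
−ln(0.59) = 0.52763; z = 33600 × 0.52763 = 17728 m.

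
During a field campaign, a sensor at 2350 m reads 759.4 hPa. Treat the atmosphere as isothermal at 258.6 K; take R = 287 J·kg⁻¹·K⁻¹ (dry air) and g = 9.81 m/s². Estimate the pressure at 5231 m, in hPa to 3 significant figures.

Scale height: H = RT/g = 287 × 258.6 / 9.81 = 7565.6 m.
Between two levels, P₂ = P₁ exp(−Δz/H) with Δz = z₂ − z₁.
Δz = 5231.0 − 2350.0 = 2881.0 m; Δz/H = 2881.0/7565.6 = 0.38080.
P₂ = 759.4 × exp(−0.38080) = 759.4 × 0.68331 = 518.91 hPa.

P ≈ 519 hPa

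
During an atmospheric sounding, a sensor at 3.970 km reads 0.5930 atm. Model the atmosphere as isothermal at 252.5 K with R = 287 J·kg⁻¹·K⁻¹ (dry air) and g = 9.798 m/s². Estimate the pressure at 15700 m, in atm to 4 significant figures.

Scale height: H = RT/g = 287 × 252.5 / 9.798 = 7396.2 m.
Between two levels, P₂ = P₁ exp(−Δz/H) with Δz = z₂ − z₁.
Δz = 15700 − 3970.0 = 11730 m; Δz/H = 11730/7396.2 = 1.5859.
P₂ = 0.5930 × exp(−1.5859) = 0.5930 × 0.20476 = 0.12142 atm.

P ≈ 0.1214 atm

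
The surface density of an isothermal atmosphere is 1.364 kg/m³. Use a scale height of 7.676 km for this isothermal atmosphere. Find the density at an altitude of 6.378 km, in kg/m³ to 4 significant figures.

ρ ≈ 0.5942 kg/m³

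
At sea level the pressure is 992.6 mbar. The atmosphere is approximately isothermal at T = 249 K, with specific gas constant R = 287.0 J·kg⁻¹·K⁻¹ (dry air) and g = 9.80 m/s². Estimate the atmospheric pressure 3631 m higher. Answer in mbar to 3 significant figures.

Scale height: H = RT/g = 287.0 × 249 / 9.80 = 7292.1 m.
Barometric formula: P = P₀ exp(−z/H).
z/H = 3631.0/7292.1 = 0.49794; exp(−0.49794) = 0.60778.
P = 992.6 × 0.60778 = 603.28 mbar.

P ≈ 603 mbar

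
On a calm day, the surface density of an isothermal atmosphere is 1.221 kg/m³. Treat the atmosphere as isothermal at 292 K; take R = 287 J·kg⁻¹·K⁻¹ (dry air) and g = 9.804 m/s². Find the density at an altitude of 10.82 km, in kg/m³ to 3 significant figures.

ρ ≈ 0.344 kg/m³

Scale height: H = RT/g = 287 × 292 / 9.804 = 8547.9 m.
In an isothermal atmosphere, density decays like pressure: ρ = ρ₀ exp(−z/H).
z/H = 10820/8547.9 = 1.2658; exp(−1.2658) = 0.28201.
ρ = 1.221 × 0.28201 = 0.34433 kg/m³.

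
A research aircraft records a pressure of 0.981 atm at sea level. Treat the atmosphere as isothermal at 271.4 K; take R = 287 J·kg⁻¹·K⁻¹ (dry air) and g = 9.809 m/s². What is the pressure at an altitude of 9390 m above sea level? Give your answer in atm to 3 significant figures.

P ≈ 0.301 atm

Scale height: H = RT/g = 287 × 271.4 / 9.809 = 7940.9 m.
Barometric formula: P = P₀ exp(−z/H).
z/H = 9390.0/7940.9 = 1.1825; exp(−1.1825) = 0.30651.
P = 0.981 × 0.30651 = 0.30069 atm.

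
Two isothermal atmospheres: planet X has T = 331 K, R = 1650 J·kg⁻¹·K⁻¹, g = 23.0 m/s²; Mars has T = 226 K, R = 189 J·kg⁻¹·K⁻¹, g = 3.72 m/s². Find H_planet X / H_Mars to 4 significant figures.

H_planet X/H_Mars ≈ 2.068

H = RT/g for each body.
H_planet X = 1650 × 331 / 23.0 = 23746 m.
H_Mars = 189 × 226 / 3.72 = 11482 m.
H_planet X/H_Mars = 23746/11482 = 2.0681.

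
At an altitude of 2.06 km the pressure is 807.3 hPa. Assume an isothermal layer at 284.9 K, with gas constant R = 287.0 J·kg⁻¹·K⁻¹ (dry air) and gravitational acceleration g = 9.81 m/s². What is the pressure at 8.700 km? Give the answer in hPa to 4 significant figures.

Scale height: H = RT/g = 287.0 × 284.9 / 9.81 = 8335.0 m.
Between two levels, P₂ = P₁ exp(−Δz/H) with Δz = z₂ − z₁.
Δz = 8700.0 − 2060.0 = 6640.0 m; Δz/H = 6640.0/8335.0 = 0.79664.
P₂ = 807.3 × exp(−0.79664) = 807.3 × 0.45084 = 363.96 hPa.

P ≈ 364.0 hPa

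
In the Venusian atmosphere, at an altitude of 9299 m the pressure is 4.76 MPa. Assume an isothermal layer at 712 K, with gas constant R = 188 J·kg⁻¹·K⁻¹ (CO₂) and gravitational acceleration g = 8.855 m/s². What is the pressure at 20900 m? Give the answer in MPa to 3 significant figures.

Scale height: H = RT/g = 188 × 712 / 8.855 = 15116 m.
Between two levels, P₂ = P₁ exp(−Δz/H) with Δz = z₂ − z₁.
Δz = 20900 − 9299.0 = 11601 m; Δz/H = 11601/15116 = 0.76746.
P₂ = 4.76 × exp(−0.76746) = 4.76 × 0.46419 = 2.2095 MPa.

P ≈ 2.21 MPa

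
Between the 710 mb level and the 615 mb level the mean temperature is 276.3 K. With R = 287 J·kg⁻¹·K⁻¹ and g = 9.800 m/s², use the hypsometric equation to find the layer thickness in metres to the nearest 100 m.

Δz ≈ 1200 m

Hypsometric equation: Δz = (R T̄/g) ln(P₁/P₂).
R T̄/g = 287 × 276.3 / 9.800 = 8091.6 m.
ln(710/615) = ln(1.1545) = 0.14367.
Δz = 8091.6 × 0.14367 = 1162.5 m.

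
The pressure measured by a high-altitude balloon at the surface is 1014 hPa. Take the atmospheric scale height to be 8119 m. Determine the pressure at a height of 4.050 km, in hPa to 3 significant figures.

P ≈ 616 hPa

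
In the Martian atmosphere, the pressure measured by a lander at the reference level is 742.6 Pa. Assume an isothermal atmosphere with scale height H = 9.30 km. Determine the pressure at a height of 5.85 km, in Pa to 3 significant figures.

P ≈ 396 Pa

Barometric formula: P = P₀ exp(−z/H).
z/H = 5850.0/9300.0 = 0.62903; exp(−0.62903) = 0.53311.
P = 742.6 × 0.53311 = 395.89 Pa.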